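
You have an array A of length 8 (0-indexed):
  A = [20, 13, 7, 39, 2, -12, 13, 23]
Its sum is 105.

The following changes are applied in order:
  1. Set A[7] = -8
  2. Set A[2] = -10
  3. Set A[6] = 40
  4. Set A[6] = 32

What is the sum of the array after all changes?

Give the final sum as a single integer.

Initial sum: 105
Change 1: A[7] 23 -> -8, delta = -31, sum = 74
Change 2: A[2] 7 -> -10, delta = -17, sum = 57
Change 3: A[6] 13 -> 40, delta = 27, sum = 84
Change 4: A[6] 40 -> 32, delta = -8, sum = 76

Answer: 76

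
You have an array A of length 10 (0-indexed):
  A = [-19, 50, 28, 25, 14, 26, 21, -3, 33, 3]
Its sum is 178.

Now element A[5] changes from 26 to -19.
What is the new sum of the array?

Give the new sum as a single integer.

Old value at index 5: 26
New value at index 5: -19
Delta = -19 - 26 = -45
New sum = old_sum + delta = 178 + (-45) = 133

Answer: 133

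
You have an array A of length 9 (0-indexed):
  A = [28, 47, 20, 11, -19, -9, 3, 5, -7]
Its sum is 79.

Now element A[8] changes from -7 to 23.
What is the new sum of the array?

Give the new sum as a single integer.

Old value at index 8: -7
New value at index 8: 23
Delta = 23 - -7 = 30
New sum = old_sum + delta = 79 + (30) = 109

Answer: 109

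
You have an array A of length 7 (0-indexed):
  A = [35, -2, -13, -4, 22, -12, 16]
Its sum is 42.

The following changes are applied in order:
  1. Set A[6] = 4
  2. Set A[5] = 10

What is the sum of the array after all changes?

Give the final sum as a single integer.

Initial sum: 42
Change 1: A[6] 16 -> 4, delta = -12, sum = 30
Change 2: A[5] -12 -> 10, delta = 22, sum = 52

Answer: 52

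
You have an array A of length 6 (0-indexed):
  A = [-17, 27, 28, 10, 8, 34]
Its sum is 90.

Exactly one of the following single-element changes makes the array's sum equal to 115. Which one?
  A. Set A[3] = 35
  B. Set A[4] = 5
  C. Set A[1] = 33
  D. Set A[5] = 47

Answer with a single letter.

Answer: A

Derivation:
Option A: A[3] 10->35, delta=25, new_sum=90+(25)=115 <-- matches target
Option B: A[4] 8->5, delta=-3, new_sum=90+(-3)=87
Option C: A[1] 27->33, delta=6, new_sum=90+(6)=96
Option D: A[5] 34->47, delta=13, new_sum=90+(13)=103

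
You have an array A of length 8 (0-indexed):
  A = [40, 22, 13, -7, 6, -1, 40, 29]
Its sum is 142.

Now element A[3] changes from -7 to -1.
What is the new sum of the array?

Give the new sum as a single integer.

Old value at index 3: -7
New value at index 3: -1
Delta = -1 - -7 = 6
New sum = old_sum + delta = 142 + (6) = 148

Answer: 148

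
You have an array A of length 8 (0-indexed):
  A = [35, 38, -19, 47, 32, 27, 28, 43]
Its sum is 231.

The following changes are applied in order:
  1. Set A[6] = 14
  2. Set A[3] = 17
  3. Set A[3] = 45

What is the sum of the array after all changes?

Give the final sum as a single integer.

Answer: 215

Derivation:
Initial sum: 231
Change 1: A[6] 28 -> 14, delta = -14, sum = 217
Change 2: A[3] 47 -> 17, delta = -30, sum = 187
Change 3: A[3] 17 -> 45, delta = 28, sum = 215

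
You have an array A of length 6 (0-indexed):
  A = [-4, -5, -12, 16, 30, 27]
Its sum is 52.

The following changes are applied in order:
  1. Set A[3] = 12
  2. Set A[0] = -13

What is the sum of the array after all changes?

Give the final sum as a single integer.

Answer: 39

Derivation:
Initial sum: 52
Change 1: A[3] 16 -> 12, delta = -4, sum = 48
Change 2: A[0] -4 -> -13, delta = -9, sum = 39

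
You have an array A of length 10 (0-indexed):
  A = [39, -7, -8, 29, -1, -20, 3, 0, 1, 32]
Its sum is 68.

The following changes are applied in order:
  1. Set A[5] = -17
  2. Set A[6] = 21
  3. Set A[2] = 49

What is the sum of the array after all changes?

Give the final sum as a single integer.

Answer: 146

Derivation:
Initial sum: 68
Change 1: A[5] -20 -> -17, delta = 3, sum = 71
Change 2: A[6] 3 -> 21, delta = 18, sum = 89
Change 3: A[2] -8 -> 49, delta = 57, sum = 146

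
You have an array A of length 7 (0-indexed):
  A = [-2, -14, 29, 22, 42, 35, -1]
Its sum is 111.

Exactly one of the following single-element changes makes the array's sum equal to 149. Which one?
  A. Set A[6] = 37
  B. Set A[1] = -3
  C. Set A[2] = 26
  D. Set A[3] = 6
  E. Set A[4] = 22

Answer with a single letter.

Option A: A[6] -1->37, delta=38, new_sum=111+(38)=149 <-- matches target
Option B: A[1] -14->-3, delta=11, new_sum=111+(11)=122
Option C: A[2] 29->26, delta=-3, new_sum=111+(-3)=108
Option D: A[3] 22->6, delta=-16, new_sum=111+(-16)=95
Option E: A[4] 42->22, delta=-20, new_sum=111+(-20)=91

Answer: A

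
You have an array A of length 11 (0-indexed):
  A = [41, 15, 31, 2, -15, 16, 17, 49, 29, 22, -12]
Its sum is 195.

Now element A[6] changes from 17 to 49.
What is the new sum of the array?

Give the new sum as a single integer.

Answer: 227

Derivation:
Old value at index 6: 17
New value at index 6: 49
Delta = 49 - 17 = 32
New sum = old_sum + delta = 195 + (32) = 227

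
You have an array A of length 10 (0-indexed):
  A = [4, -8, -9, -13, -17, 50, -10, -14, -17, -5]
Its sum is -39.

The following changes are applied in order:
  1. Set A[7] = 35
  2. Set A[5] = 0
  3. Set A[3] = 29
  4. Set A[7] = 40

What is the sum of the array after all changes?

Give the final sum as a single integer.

Initial sum: -39
Change 1: A[7] -14 -> 35, delta = 49, sum = 10
Change 2: A[5] 50 -> 0, delta = -50, sum = -40
Change 3: A[3] -13 -> 29, delta = 42, sum = 2
Change 4: A[7] 35 -> 40, delta = 5, sum = 7

Answer: 7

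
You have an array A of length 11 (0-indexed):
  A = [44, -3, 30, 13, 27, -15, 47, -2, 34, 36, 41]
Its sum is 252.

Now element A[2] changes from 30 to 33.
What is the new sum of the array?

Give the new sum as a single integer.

Answer: 255

Derivation:
Old value at index 2: 30
New value at index 2: 33
Delta = 33 - 30 = 3
New sum = old_sum + delta = 252 + (3) = 255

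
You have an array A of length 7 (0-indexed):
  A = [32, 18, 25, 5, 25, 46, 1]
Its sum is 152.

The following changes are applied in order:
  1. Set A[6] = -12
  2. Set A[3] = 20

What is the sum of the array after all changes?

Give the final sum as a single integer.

Initial sum: 152
Change 1: A[6] 1 -> -12, delta = -13, sum = 139
Change 2: A[3] 5 -> 20, delta = 15, sum = 154

Answer: 154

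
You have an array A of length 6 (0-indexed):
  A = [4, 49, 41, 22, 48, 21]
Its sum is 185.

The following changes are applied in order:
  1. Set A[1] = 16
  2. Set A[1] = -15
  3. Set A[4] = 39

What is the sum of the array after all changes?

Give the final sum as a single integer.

Answer: 112

Derivation:
Initial sum: 185
Change 1: A[1] 49 -> 16, delta = -33, sum = 152
Change 2: A[1] 16 -> -15, delta = -31, sum = 121
Change 3: A[4] 48 -> 39, delta = -9, sum = 112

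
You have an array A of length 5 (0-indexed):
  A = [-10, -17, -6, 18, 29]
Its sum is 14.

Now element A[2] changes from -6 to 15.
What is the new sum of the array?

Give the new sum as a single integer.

Answer: 35

Derivation:
Old value at index 2: -6
New value at index 2: 15
Delta = 15 - -6 = 21
New sum = old_sum + delta = 14 + (21) = 35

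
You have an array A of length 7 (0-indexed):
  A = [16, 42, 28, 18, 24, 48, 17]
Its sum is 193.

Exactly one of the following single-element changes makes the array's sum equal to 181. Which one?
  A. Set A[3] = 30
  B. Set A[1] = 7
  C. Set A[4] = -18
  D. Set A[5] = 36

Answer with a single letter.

Answer: D

Derivation:
Option A: A[3] 18->30, delta=12, new_sum=193+(12)=205
Option B: A[1] 42->7, delta=-35, new_sum=193+(-35)=158
Option C: A[4] 24->-18, delta=-42, new_sum=193+(-42)=151
Option D: A[5] 48->36, delta=-12, new_sum=193+(-12)=181 <-- matches target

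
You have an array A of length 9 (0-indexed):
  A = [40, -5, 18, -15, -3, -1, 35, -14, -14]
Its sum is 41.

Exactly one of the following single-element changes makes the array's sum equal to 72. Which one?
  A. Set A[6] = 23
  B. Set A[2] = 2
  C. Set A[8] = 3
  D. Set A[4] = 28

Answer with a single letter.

Option A: A[6] 35->23, delta=-12, new_sum=41+(-12)=29
Option B: A[2] 18->2, delta=-16, new_sum=41+(-16)=25
Option C: A[8] -14->3, delta=17, new_sum=41+(17)=58
Option D: A[4] -3->28, delta=31, new_sum=41+(31)=72 <-- matches target

Answer: D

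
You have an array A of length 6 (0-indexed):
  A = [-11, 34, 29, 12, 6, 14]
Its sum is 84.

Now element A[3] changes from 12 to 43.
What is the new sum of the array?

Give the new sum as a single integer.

Old value at index 3: 12
New value at index 3: 43
Delta = 43 - 12 = 31
New sum = old_sum + delta = 84 + (31) = 115

Answer: 115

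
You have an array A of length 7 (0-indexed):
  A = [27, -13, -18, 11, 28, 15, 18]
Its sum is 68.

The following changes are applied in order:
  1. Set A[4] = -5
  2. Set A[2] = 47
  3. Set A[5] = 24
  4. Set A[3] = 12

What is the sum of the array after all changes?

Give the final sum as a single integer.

Initial sum: 68
Change 1: A[4] 28 -> -5, delta = -33, sum = 35
Change 2: A[2] -18 -> 47, delta = 65, sum = 100
Change 3: A[5] 15 -> 24, delta = 9, sum = 109
Change 4: A[3] 11 -> 12, delta = 1, sum = 110

Answer: 110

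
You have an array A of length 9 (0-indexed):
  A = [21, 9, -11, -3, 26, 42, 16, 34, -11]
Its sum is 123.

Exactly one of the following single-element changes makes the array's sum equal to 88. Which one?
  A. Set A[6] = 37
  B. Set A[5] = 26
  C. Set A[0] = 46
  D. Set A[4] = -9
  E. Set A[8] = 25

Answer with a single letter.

Answer: D

Derivation:
Option A: A[6] 16->37, delta=21, new_sum=123+(21)=144
Option B: A[5] 42->26, delta=-16, new_sum=123+(-16)=107
Option C: A[0] 21->46, delta=25, new_sum=123+(25)=148
Option D: A[4] 26->-9, delta=-35, new_sum=123+(-35)=88 <-- matches target
Option E: A[8] -11->25, delta=36, new_sum=123+(36)=159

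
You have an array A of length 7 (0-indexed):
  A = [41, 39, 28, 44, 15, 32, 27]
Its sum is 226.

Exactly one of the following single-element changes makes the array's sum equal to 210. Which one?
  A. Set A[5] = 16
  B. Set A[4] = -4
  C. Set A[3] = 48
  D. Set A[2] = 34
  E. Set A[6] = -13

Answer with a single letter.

Option A: A[5] 32->16, delta=-16, new_sum=226+(-16)=210 <-- matches target
Option B: A[4] 15->-4, delta=-19, new_sum=226+(-19)=207
Option C: A[3] 44->48, delta=4, new_sum=226+(4)=230
Option D: A[2] 28->34, delta=6, new_sum=226+(6)=232
Option E: A[6] 27->-13, delta=-40, new_sum=226+(-40)=186

Answer: A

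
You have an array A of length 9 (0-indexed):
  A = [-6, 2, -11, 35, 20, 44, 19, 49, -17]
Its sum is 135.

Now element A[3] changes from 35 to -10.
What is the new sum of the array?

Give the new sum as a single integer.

Old value at index 3: 35
New value at index 3: -10
Delta = -10 - 35 = -45
New sum = old_sum + delta = 135 + (-45) = 90

Answer: 90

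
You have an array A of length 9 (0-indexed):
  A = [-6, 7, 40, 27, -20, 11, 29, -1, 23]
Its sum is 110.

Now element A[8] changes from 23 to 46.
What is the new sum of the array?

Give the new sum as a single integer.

Old value at index 8: 23
New value at index 8: 46
Delta = 46 - 23 = 23
New sum = old_sum + delta = 110 + (23) = 133

Answer: 133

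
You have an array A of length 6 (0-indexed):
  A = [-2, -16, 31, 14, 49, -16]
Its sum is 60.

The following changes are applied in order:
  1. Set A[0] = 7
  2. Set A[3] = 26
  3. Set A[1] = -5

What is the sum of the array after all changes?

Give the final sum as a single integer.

Answer: 92

Derivation:
Initial sum: 60
Change 1: A[0] -2 -> 7, delta = 9, sum = 69
Change 2: A[3] 14 -> 26, delta = 12, sum = 81
Change 3: A[1] -16 -> -5, delta = 11, sum = 92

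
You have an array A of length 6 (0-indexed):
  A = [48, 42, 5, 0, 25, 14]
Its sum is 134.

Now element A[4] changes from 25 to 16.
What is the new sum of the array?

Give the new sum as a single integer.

Old value at index 4: 25
New value at index 4: 16
Delta = 16 - 25 = -9
New sum = old_sum + delta = 134 + (-9) = 125

Answer: 125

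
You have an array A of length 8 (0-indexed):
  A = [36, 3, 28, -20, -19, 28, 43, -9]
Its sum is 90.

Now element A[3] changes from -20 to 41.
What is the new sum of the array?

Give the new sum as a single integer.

Old value at index 3: -20
New value at index 3: 41
Delta = 41 - -20 = 61
New sum = old_sum + delta = 90 + (61) = 151

Answer: 151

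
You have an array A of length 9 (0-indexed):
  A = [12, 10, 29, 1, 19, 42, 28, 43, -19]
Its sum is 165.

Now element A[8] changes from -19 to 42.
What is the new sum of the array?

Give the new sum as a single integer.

Answer: 226

Derivation:
Old value at index 8: -19
New value at index 8: 42
Delta = 42 - -19 = 61
New sum = old_sum + delta = 165 + (61) = 226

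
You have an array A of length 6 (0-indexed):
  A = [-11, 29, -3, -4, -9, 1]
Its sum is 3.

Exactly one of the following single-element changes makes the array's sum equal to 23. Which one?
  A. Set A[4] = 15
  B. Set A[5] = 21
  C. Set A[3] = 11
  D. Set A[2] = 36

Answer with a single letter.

Option A: A[4] -9->15, delta=24, new_sum=3+(24)=27
Option B: A[5] 1->21, delta=20, new_sum=3+(20)=23 <-- matches target
Option C: A[3] -4->11, delta=15, new_sum=3+(15)=18
Option D: A[2] -3->36, delta=39, new_sum=3+(39)=42

Answer: B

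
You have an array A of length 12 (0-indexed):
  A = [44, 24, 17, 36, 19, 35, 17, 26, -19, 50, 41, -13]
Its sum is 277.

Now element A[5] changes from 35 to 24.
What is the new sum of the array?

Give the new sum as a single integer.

Old value at index 5: 35
New value at index 5: 24
Delta = 24 - 35 = -11
New sum = old_sum + delta = 277 + (-11) = 266

Answer: 266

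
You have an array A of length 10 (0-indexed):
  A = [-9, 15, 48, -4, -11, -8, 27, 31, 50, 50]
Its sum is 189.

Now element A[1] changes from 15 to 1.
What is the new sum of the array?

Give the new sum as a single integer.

Old value at index 1: 15
New value at index 1: 1
Delta = 1 - 15 = -14
New sum = old_sum + delta = 189 + (-14) = 175

Answer: 175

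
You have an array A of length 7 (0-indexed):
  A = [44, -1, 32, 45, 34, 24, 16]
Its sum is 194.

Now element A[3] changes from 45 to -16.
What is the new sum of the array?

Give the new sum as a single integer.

Old value at index 3: 45
New value at index 3: -16
Delta = -16 - 45 = -61
New sum = old_sum + delta = 194 + (-61) = 133

Answer: 133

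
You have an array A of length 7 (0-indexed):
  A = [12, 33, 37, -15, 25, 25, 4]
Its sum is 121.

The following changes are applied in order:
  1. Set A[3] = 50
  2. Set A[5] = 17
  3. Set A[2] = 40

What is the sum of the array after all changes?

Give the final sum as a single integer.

Answer: 181

Derivation:
Initial sum: 121
Change 1: A[3] -15 -> 50, delta = 65, sum = 186
Change 2: A[5] 25 -> 17, delta = -8, sum = 178
Change 3: A[2] 37 -> 40, delta = 3, sum = 181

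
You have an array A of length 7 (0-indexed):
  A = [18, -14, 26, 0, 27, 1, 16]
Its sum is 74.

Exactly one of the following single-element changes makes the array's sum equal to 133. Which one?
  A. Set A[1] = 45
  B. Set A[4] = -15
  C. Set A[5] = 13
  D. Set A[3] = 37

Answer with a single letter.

Answer: A

Derivation:
Option A: A[1] -14->45, delta=59, new_sum=74+(59)=133 <-- matches target
Option B: A[4] 27->-15, delta=-42, new_sum=74+(-42)=32
Option C: A[5] 1->13, delta=12, new_sum=74+(12)=86
Option D: A[3] 0->37, delta=37, new_sum=74+(37)=111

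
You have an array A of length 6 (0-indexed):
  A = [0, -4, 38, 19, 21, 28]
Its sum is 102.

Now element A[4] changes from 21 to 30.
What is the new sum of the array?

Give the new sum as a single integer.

Answer: 111

Derivation:
Old value at index 4: 21
New value at index 4: 30
Delta = 30 - 21 = 9
New sum = old_sum + delta = 102 + (9) = 111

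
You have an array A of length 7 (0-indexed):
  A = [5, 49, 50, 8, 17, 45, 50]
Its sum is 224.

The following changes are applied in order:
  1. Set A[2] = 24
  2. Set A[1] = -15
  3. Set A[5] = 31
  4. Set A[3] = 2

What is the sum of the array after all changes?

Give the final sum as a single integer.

Initial sum: 224
Change 1: A[2] 50 -> 24, delta = -26, sum = 198
Change 2: A[1] 49 -> -15, delta = -64, sum = 134
Change 3: A[5] 45 -> 31, delta = -14, sum = 120
Change 4: A[3] 8 -> 2, delta = -6, sum = 114

Answer: 114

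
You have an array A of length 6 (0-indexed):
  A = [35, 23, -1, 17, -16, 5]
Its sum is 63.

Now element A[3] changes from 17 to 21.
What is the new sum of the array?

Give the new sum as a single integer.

Old value at index 3: 17
New value at index 3: 21
Delta = 21 - 17 = 4
New sum = old_sum + delta = 63 + (4) = 67

Answer: 67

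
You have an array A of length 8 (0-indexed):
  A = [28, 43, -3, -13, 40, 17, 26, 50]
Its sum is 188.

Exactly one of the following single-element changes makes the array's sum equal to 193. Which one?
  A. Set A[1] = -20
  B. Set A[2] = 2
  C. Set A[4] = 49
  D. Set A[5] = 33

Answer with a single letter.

Option A: A[1] 43->-20, delta=-63, new_sum=188+(-63)=125
Option B: A[2] -3->2, delta=5, new_sum=188+(5)=193 <-- matches target
Option C: A[4] 40->49, delta=9, new_sum=188+(9)=197
Option D: A[5] 17->33, delta=16, new_sum=188+(16)=204

Answer: B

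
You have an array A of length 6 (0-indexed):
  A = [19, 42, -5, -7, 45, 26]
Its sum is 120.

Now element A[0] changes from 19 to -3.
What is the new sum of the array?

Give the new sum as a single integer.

Old value at index 0: 19
New value at index 0: -3
Delta = -3 - 19 = -22
New sum = old_sum + delta = 120 + (-22) = 98

Answer: 98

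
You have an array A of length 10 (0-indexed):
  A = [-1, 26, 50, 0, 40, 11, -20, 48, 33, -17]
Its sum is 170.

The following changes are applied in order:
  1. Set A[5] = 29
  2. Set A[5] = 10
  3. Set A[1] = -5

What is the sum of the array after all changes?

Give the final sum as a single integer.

Initial sum: 170
Change 1: A[5] 11 -> 29, delta = 18, sum = 188
Change 2: A[5] 29 -> 10, delta = -19, sum = 169
Change 3: A[1] 26 -> -5, delta = -31, sum = 138

Answer: 138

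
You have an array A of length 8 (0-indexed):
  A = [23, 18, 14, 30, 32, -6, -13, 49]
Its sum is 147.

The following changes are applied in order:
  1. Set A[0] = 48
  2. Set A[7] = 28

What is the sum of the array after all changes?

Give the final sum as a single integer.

Answer: 151

Derivation:
Initial sum: 147
Change 1: A[0] 23 -> 48, delta = 25, sum = 172
Change 2: A[7] 49 -> 28, delta = -21, sum = 151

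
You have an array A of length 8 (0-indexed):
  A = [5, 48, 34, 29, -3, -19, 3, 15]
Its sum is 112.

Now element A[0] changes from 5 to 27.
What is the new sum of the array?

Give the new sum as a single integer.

Answer: 134

Derivation:
Old value at index 0: 5
New value at index 0: 27
Delta = 27 - 5 = 22
New sum = old_sum + delta = 112 + (22) = 134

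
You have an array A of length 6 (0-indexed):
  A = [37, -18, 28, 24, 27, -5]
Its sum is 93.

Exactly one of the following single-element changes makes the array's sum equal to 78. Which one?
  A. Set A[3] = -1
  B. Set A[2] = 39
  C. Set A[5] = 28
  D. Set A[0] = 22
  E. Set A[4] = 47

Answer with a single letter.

Answer: D

Derivation:
Option A: A[3] 24->-1, delta=-25, new_sum=93+(-25)=68
Option B: A[2] 28->39, delta=11, new_sum=93+(11)=104
Option C: A[5] -5->28, delta=33, new_sum=93+(33)=126
Option D: A[0] 37->22, delta=-15, new_sum=93+(-15)=78 <-- matches target
Option E: A[4] 27->47, delta=20, new_sum=93+(20)=113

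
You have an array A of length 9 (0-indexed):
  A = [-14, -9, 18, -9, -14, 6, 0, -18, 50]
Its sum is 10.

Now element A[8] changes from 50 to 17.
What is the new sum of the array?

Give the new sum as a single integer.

Old value at index 8: 50
New value at index 8: 17
Delta = 17 - 50 = -33
New sum = old_sum + delta = 10 + (-33) = -23

Answer: -23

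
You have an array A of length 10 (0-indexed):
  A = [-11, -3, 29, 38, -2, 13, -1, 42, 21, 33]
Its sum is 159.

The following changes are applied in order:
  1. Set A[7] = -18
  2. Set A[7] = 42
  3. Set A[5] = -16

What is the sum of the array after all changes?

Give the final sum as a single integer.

Initial sum: 159
Change 1: A[7] 42 -> -18, delta = -60, sum = 99
Change 2: A[7] -18 -> 42, delta = 60, sum = 159
Change 3: A[5] 13 -> -16, delta = -29, sum = 130

Answer: 130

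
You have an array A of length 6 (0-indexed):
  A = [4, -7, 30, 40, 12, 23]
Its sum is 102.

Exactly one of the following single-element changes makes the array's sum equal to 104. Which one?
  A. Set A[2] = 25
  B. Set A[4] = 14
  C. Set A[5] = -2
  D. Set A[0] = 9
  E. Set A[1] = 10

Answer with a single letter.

Option A: A[2] 30->25, delta=-5, new_sum=102+(-5)=97
Option B: A[4] 12->14, delta=2, new_sum=102+(2)=104 <-- matches target
Option C: A[5] 23->-2, delta=-25, new_sum=102+(-25)=77
Option D: A[0] 4->9, delta=5, new_sum=102+(5)=107
Option E: A[1] -7->10, delta=17, new_sum=102+(17)=119

Answer: B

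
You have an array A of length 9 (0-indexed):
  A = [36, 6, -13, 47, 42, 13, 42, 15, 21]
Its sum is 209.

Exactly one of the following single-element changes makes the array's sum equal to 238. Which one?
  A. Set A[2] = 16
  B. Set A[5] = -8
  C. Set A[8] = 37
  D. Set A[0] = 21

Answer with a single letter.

Option A: A[2] -13->16, delta=29, new_sum=209+(29)=238 <-- matches target
Option B: A[5] 13->-8, delta=-21, new_sum=209+(-21)=188
Option C: A[8] 21->37, delta=16, new_sum=209+(16)=225
Option D: A[0] 36->21, delta=-15, new_sum=209+(-15)=194

Answer: A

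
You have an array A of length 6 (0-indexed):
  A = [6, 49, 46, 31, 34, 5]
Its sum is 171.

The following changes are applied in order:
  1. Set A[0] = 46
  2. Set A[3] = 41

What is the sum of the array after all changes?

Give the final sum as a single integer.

Initial sum: 171
Change 1: A[0] 6 -> 46, delta = 40, sum = 211
Change 2: A[3] 31 -> 41, delta = 10, sum = 221

Answer: 221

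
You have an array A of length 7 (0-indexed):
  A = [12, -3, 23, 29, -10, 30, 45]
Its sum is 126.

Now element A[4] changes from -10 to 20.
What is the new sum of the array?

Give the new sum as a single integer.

Old value at index 4: -10
New value at index 4: 20
Delta = 20 - -10 = 30
New sum = old_sum + delta = 126 + (30) = 156

Answer: 156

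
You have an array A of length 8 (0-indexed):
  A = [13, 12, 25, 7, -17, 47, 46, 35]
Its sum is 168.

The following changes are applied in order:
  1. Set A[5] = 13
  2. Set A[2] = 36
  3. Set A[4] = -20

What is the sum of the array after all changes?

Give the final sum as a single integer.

Answer: 142

Derivation:
Initial sum: 168
Change 1: A[5] 47 -> 13, delta = -34, sum = 134
Change 2: A[2] 25 -> 36, delta = 11, sum = 145
Change 3: A[4] -17 -> -20, delta = -3, sum = 142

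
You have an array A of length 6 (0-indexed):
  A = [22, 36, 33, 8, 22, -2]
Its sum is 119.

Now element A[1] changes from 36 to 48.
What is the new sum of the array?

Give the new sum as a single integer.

Answer: 131

Derivation:
Old value at index 1: 36
New value at index 1: 48
Delta = 48 - 36 = 12
New sum = old_sum + delta = 119 + (12) = 131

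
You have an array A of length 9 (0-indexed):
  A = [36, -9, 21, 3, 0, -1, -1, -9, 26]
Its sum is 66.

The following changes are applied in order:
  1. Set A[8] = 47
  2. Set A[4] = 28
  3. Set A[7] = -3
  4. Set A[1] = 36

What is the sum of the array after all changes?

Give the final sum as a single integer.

Answer: 166

Derivation:
Initial sum: 66
Change 1: A[8] 26 -> 47, delta = 21, sum = 87
Change 2: A[4] 0 -> 28, delta = 28, sum = 115
Change 3: A[7] -9 -> -3, delta = 6, sum = 121
Change 4: A[1] -9 -> 36, delta = 45, sum = 166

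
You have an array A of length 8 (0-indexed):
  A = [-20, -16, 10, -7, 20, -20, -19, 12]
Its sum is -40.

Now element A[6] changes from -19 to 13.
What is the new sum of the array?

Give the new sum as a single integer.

Answer: -8

Derivation:
Old value at index 6: -19
New value at index 6: 13
Delta = 13 - -19 = 32
New sum = old_sum + delta = -40 + (32) = -8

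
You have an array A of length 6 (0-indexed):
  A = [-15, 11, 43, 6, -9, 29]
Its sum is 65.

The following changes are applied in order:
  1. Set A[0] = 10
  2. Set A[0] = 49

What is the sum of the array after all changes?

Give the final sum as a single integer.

Answer: 129

Derivation:
Initial sum: 65
Change 1: A[0] -15 -> 10, delta = 25, sum = 90
Change 2: A[0] 10 -> 49, delta = 39, sum = 129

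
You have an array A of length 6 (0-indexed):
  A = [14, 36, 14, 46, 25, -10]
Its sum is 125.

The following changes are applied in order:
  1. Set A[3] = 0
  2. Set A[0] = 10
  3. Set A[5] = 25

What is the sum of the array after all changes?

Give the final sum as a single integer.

Initial sum: 125
Change 1: A[3] 46 -> 0, delta = -46, sum = 79
Change 2: A[0] 14 -> 10, delta = -4, sum = 75
Change 3: A[5] -10 -> 25, delta = 35, sum = 110

Answer: 110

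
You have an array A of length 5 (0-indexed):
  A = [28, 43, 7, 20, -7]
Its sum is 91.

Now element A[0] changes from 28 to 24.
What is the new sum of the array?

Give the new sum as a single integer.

Old value at index 0: 28
New value at index 0: 24
Delta = 24 - 28 = -4
New sum = old_sum + delta = 91 + (-4) = 87

Answer: 87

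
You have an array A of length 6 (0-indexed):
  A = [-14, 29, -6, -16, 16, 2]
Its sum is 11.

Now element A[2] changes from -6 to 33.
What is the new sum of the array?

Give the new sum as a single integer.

Answer: 50

Derivation:
Old value at index 2: -6
New value at index 2: 33
Delta = 33 - -6 = 39
New sum = old_sum + delta = 11 + (39) = 50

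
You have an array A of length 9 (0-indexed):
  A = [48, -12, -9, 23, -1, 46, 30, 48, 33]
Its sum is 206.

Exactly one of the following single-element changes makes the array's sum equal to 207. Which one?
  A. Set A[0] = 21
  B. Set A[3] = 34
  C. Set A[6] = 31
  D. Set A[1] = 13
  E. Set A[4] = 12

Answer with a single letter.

Answer: C

Derivation:
Option A: A[0] 48->21, delta=-27, new_sum=206+(-27)=179
Option B: A[3] 23->34, delta=11, new_sum=206+(11)=217
Option C: A[6] 30->31, delta=1, new_sum=206+(1)=207 <-- matches target
Option D: A[1] -12->13, delta=25, new_sum=206+(25)=231
Option E: A[4] -1->12, delta=13, new_sum=206+(13)=219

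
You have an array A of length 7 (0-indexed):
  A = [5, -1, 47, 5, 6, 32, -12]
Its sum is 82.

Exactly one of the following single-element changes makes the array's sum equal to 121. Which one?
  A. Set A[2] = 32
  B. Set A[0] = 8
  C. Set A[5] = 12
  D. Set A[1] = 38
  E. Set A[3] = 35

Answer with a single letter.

Answer: D

Derivation:
Option A: A[2] 47->32, delta=-15, new_sum=82+(-15)=67
Option B: A[0] 5->8, delta=3, new_sum=82+(3)=85
Option C: A[5] 32->12, delta=-20, new_sum=82+(-20)=62
Option D: A[1] -1->38, delta=39, new_sum=82+(39)=121 <-- matches target
Option E: A[3] 5->35, delta=30, new_sum=82+(30)=112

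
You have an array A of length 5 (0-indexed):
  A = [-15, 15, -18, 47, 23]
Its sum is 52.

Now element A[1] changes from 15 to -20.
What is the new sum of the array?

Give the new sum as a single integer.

Answer: 17

Derivation:
Old value at index 1: 15
New value at index 1: -20
Delta = -20 - 15 = -35
New sum = old_sum + delta = 52 + (-35) = 17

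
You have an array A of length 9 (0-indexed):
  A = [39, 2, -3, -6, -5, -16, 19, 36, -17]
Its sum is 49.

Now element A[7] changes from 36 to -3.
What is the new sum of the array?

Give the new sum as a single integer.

Old value at index 7: 36
New value at index 7: -3
Delta = -3 - 36 = -39
New sum = old_sum + delta = 49 + (-39) = 10

Answer: 10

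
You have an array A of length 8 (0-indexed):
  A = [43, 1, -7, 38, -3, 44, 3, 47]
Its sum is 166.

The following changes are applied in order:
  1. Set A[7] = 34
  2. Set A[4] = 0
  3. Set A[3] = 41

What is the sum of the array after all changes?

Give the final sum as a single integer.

Answer: 159

Derivation:
Initial sum: 166
Change 1: A[7] 47 -> 34, delta = -13, sum = 153
Change 2: A[4] -3 -> 0, delta = 3, sum = 156
Change 3: A[3] 38 -> 41, delta = 3, sum = 159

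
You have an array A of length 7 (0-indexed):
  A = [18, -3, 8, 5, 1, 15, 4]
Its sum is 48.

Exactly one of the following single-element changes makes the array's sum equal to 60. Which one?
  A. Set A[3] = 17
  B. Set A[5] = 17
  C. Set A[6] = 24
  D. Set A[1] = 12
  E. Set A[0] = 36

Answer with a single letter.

Answer: A

Derivation:
Option A: A[3] 5->17, delta=12, new_sum=48+(12)=60 <-- matches target
Option B: A[5] 15->17, delta=2, new_sum=48+(2)=50
Option C: A[6] 4->24, delta=20, new_sum=48+(20)=68
Option D: A[1] -3->12, delta=15, new_sum=48+(15)=63
Option E: A[0] 18->36, delta=18, new_sum=48+(18)=66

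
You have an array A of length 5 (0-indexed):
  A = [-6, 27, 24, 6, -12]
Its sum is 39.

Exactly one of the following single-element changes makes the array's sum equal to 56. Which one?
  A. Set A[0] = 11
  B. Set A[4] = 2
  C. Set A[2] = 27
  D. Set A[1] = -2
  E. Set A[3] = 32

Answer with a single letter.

Answer: A

Derivation:
Option A: A[0] -6->11, delta=17, new_sum=39+(17)=56 <-- matches target
Option B: A[4] -12->2, delta=14, new_sum=39+(14)=53
Option C: A[2] 24->27, delta=3, new_sum=39+(3)=42
Option D: A[1] 27->-2, delta=-29, new_sum=39+(-29)=10
Option E: A[3] 6->32, delta=26, new_sum=39+(26)=65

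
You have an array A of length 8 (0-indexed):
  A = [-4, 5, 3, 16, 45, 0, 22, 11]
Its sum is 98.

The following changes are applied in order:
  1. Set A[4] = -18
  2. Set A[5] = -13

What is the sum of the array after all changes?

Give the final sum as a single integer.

Answer: 22

Derivation:
Initial sum: 98
Change 1: A[4] 45 -> -18, delta = -63, sum = 35
Change 2: A[5] 0 -> -13, delta = -13, sum = 22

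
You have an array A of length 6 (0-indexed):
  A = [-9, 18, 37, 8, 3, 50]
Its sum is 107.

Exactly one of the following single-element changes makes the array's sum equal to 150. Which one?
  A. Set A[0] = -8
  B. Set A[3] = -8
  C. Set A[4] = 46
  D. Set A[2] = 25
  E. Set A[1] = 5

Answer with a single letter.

Option A: A[0] -9->-8, delta=1, new_sum=107+(1)=108
Option B: A[3] 8->-8, delta=-16, new_sum=107+(-16)=91
Option C: A[4] 3->46, delta=43, new_sum=107+(43)=150 <-- matches target
Option D: A[2] 37->25, delta=-12, new_sum=107+(-12)=95
Option E: A[1] 18->5, delta=-13, new_sum=107+(-13)=94

Answer: C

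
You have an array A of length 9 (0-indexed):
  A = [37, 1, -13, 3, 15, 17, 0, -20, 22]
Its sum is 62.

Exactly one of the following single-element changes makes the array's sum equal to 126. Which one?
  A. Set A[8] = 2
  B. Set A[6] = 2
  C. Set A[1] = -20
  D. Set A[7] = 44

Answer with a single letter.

Answer: D

Derivation:
Option A: A[8] 22->2, delta=-20, new_sum=62+(-20)=42
Option B: A[6] 0->2, delta=2, new_sum=62+(2)=64
Option C: A[1] 1->-20, delta=-21, new_sum=62+(-21)=41
Option D: A[7] -20->44, delta=64, new_sum=62+(64)=126 <-- matches target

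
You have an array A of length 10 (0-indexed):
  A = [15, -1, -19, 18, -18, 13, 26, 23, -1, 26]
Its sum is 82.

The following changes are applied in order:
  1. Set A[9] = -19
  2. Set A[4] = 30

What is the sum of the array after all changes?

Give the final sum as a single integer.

Answer: 85

Derivation:
Initial sum: 82
Change 1: A[9] 26 -> -19, delta = -45, sum = 37
Change 2: A[4] -18 -> 30, delta = 48, sum = 85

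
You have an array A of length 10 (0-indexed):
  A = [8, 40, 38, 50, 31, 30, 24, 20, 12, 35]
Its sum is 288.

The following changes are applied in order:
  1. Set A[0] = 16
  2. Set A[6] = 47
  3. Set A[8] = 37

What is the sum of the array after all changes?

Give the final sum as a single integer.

Initial sum: 288
Change 1: A[0] 8 -> 16, delta = 8, sum = 296
Change 2: A[6] 24 -> 47, delta = 23, sum = 319
Change 3: A[8] 12 -> 37, delta = 25, sum = 344

Answer: 344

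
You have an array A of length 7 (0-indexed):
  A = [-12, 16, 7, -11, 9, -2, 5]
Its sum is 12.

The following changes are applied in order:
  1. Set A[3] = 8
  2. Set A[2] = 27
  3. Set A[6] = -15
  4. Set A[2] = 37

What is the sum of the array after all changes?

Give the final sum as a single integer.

Answer: 41

Derivation:
Initial sum: 12
Change 1: A[3] -11 -> 8, delta = 19, sum = 31
Change 2: A[2] 7 -> 27, delta = 20, sum = 51
Change 3: A[6] 5 -> -15, delta = -20, sum = 31
Change 4: A[2] 27 -> 37, delta = 10, sum = 41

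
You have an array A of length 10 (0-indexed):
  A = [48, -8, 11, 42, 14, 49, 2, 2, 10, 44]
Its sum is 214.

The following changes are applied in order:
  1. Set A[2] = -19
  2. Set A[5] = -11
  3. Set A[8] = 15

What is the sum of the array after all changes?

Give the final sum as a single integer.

Answer: 129

Derivation:
Initial sum: 214
Change 1: A[2] 11 -> -19, delta = -30, sum = 184
Change 2: A[5] 49 -> -11, delta = -60, sum = 124
Change 3: A[8] 10 -> 15, delta = 5, sum = 129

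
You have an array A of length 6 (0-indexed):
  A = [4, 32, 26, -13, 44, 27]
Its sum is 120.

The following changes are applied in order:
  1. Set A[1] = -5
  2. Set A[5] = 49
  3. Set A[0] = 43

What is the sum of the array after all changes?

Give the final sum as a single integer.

Initial sum: 120
Change 1: A[1] 32 -> -5, delta = -37, sum = 83
Change 2: A[5] 27 -> 49, delta = 22, sum = 105
Change 3: A[0] 4 -> 43, delta = 39, sum = 144

Answer: 144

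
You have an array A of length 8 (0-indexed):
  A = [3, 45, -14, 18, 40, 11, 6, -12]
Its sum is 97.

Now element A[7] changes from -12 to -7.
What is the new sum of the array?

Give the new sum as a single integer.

Answer: 102

Derivation:
Old value at index 7: -12
New value at index 7: -7
Delta = -7 - -12 = 5
New sum = old_sum + delta = 97 + (5) = 102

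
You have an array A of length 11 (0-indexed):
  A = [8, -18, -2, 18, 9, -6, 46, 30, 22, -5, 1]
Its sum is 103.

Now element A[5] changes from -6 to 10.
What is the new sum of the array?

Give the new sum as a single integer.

Answer: 119

Derivation:
Old value at index 5: -6
New value at index 5: 10
Delta = 10 - -6 = 16
New sum = old_sum + delta = 103 + (16) = 119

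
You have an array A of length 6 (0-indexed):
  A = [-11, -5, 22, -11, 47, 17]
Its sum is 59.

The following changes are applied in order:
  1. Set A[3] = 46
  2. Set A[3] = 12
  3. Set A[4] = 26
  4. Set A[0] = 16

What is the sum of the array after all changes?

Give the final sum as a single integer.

Answer: 88

Derivation:
Initial sum: 59
Change 1: A[3] -11 -> 46, delta = 57, sum = 116
Change 2: A[3] 46 -> 12, delta = -34, sum = 82
Change 3: A[4] 47 -> 26, delta = -21, sum = 61
Change 4: A[0] -11 -> 16, delta = 27, sum = 88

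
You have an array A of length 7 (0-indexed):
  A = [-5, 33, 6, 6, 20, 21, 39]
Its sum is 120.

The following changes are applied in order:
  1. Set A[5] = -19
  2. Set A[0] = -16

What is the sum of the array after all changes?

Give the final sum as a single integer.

Answer: 69

Derivation:
Initial sum: 120
Change 1: A[5] 21 -> -19, delta = -40, sum = 80
Change 2: A[0] -5 -> -16, delta = -11, sum = 69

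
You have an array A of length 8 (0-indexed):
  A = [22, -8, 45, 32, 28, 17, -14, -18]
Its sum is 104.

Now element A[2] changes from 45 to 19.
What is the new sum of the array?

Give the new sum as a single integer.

Answer: 78

Derivation:
Old value at index 2: 45
New value at index 2: 19
Delta = 19 - 45 = -26
New sum = old_sum + delta = 104 + (-26) = 78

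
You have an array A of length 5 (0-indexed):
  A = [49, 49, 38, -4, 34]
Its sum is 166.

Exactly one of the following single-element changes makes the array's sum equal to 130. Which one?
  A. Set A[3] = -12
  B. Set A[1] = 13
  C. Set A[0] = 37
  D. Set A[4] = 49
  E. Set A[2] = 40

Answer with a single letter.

Option A: A[3] -4->-12, delta=-8, new_sum=166+(-8)=158
Option B: A[1] 49->13, delta=-36, new_sum=166+(-36)=130 <-- matches target
Option C: A[0] 49->37, delta=-12, new_sum=166+(-12)=154
Option D: A[4] 34->49, delta=15, new_sum=166+(15)=181
Option E: A[2] 38->40, delta=2, new_sum=166+(2)=168

Answer: B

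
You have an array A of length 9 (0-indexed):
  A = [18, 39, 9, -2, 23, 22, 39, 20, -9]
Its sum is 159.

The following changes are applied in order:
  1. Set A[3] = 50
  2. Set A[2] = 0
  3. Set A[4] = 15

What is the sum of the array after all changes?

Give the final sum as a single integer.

Initial sum: 159
Change 1: A[3] -2 -> 50, delta = 52, sum = 211
Change 2: A[2] 9 -> 0, delta = -9, sum = 202
Change 3: A[4] 23 -> 15, delta = -8, sum = 194

Answer: 194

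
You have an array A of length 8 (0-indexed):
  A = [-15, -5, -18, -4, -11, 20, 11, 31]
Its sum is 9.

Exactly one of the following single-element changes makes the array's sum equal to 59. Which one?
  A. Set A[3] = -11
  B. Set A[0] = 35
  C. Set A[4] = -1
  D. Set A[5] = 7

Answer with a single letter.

Option A: A[3] -4->-11, delta=-7, new_sum=9+(-7)=2
Option B: A[0] -15->35, delta=50, new_sum=9+(50)=59 <-- matches target
Option C: A[4] -11->-1, delta=10, new_sum=9+(10)=19
Option D: A[5] 20->7, delta=-13, new_sum=9+(-13)=-4

Answer: B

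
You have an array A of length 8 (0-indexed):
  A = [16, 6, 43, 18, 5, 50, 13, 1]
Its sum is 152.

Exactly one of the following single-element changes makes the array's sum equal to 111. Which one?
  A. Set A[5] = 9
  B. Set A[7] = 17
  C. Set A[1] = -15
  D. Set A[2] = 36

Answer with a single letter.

Answer: A

Derivation:
Option A: A[5] 50->9, delta=-41, new_sum=152+(-41)=111 <-- matches target
Option B: A[7] 1->17, delta=16, new_sum=152+(16)=168
Option C: A[1] 6->-15, delta=-21, new_sum=152+(-21)=131
Option D: A[2] 43->36, delta=-7, new_sum=152+(-7)=145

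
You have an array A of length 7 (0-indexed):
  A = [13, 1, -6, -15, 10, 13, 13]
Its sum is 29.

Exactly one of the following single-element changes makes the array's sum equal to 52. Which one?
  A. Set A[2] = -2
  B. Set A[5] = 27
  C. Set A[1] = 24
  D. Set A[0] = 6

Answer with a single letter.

Answer: C

Derivation:
Option A: A[2] -6->-2, delta=4, new_sum=29+(4)=33
Option B: A[5] 13->27, delta=14, new_sum=29+(14)=43
Option C: A[1] 1->24, delta=23, new_sum=29+(23)=52 <-- matches target
Option D: A[0] 13->6, delta=-7, new_sum=29+(-7)=22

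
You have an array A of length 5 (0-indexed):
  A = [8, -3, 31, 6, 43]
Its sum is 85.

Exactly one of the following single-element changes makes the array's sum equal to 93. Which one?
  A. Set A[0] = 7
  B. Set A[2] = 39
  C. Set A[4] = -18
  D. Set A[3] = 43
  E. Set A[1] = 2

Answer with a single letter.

Answer: B

Derivation:
Option A: A[0] 8->7, delta=-1, new_sum=85+(-1)=84
Option B: A[2] 31->39, delta=8, new_sum=85+(8)=93 <-- matches target
Option C: A[4] 43->-18, delta=-61, new_sum=85+(-61)=24
Option D: A[3] 6->43, delta=37, new_sum=85+(37)=122
Option E: A[1] -3->2, delta=5, new_sum=85+(5)=90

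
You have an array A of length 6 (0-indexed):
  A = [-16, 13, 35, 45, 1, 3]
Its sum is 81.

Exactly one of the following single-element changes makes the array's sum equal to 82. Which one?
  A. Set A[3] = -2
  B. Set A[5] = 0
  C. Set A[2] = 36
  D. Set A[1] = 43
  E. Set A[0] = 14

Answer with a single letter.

Option A: A[3] 45->-2, delta=-47, new_sum=81+(-47)=34
Option B: A[5] 3->0, delta=-3, new_sum=81+(-3)=78
Option C: A[2] 35->36, delta=1, new_sum=81+(1)=82 <-- matches target
Option D: A[1] 13->43, delta=30, new_sum=81+(30)=111
Option E: A[0] -16->14, delta=30, new_sum=81+(30)=111

Answer: C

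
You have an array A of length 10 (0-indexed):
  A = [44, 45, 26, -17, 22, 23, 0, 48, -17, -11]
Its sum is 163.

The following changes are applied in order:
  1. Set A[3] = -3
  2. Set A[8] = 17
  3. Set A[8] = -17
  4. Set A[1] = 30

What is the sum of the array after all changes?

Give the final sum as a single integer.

Answer: 162

Derivation:
Initial sum: 163
Change 1: A[3] -17 -> -3, delta = 14, sum = 177
Change 2: A[8] -17 -> 17, delta = 34, sum = 211
Change 3: A[8] 17 -> -17, delta = -34, sum = 177
Change 4: A[1] 45 -> 30, delta = -15, sum = 162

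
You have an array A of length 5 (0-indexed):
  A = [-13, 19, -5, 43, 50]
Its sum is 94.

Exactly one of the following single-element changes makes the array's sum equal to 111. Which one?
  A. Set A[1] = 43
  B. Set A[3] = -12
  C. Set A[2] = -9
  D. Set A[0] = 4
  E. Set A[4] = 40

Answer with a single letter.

Answer: D

Derivation:
Option A: A[1] 19->43, delta=24, new_sum=94+(24)=118
Option B: A[3] 43->-12, delta=-55, new_sum=94+(-55)=39
Option C: A[2] -5->-9, delta=-4, new_sum=94+(-4)=90
Option D: A[0] -13->4, delta=17, new_sum=94+(17)=111 <-- matches target
Option E: A[4] 50->40, delta=-10, new_sum=94+(-10)=84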